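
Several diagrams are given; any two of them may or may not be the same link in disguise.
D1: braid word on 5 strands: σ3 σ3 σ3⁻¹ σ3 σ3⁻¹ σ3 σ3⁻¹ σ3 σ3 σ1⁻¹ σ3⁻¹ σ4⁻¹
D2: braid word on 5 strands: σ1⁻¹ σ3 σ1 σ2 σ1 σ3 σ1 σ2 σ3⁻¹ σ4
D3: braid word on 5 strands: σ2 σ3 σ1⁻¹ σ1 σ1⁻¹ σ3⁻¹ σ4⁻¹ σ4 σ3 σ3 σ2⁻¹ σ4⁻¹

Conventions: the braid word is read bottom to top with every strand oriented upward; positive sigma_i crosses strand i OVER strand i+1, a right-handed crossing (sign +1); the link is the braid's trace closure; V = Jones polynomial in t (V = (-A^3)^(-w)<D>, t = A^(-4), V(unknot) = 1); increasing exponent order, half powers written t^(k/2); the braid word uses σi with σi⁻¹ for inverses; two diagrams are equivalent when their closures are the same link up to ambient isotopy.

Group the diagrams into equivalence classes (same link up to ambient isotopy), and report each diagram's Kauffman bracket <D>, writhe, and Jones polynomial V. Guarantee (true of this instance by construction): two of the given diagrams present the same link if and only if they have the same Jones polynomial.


equivalence classes: {D1, D3} | {D2}
D1 (bracket A^-12 + A^-8 + A^-4 + 1; 12 crossings at w = 0): V = 1 + t + t^2 + t^3
V(D2) = t + 2t^3 + t^5  [10 crossings, <D> = A^-2 + 2A^6 + A^14, w = +6]
V(D3) = 1 + t + t^2 + t^3  [12 crossings, <D> = A^-12 + A^-8 + A^-4 + 1, w = 0]
key observation: V(t) takes 2 values over 3 diagrams, fixing the grouping


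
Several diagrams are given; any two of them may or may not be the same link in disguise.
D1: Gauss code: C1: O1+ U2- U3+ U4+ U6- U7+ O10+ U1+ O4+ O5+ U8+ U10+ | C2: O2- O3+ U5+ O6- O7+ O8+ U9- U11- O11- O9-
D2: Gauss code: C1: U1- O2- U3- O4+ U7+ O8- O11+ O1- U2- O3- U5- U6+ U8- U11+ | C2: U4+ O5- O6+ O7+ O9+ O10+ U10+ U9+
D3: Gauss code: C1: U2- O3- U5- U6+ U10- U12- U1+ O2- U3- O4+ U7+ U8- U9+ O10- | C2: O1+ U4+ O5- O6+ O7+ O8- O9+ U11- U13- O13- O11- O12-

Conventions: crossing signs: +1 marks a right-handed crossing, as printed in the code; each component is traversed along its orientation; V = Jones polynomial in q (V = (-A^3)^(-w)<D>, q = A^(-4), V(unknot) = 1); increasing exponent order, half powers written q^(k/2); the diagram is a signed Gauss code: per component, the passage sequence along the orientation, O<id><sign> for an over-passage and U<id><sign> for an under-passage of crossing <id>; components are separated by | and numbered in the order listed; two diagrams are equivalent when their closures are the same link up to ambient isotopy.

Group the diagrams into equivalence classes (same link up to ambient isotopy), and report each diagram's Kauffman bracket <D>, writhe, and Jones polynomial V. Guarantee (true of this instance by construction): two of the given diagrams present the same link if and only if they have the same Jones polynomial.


classes: {D1} | {D2, D3}
V(D1) = -q^(3/2) - 2q^(7/2) + q^(9/2) - q^(11/2) + q^(13/2)  [11 crossings, <D> = -A^-17 + A^-13 - A^-9 + 2A^-5 + A^3, w = +3]
V(D2) = q^(-7/2) - q^(-5/2) + q^(-3/2) - 2q^(-1/2) - q^(3/2)  (w +1, c 11, <D> = A^-3 + 2A^5 - A^9 + A^13 - A^17)
V(D3) = q^(-7/2) - q^(-5/2) + q^(-3/2) - 2q^(-1/2) - q^(3/2)  [13 crossings, <D> = A^-15 + 2A^-7 - A^-3 + A - A^5, w = -3]
note: 2 values of V(q) split the 3 diagrams


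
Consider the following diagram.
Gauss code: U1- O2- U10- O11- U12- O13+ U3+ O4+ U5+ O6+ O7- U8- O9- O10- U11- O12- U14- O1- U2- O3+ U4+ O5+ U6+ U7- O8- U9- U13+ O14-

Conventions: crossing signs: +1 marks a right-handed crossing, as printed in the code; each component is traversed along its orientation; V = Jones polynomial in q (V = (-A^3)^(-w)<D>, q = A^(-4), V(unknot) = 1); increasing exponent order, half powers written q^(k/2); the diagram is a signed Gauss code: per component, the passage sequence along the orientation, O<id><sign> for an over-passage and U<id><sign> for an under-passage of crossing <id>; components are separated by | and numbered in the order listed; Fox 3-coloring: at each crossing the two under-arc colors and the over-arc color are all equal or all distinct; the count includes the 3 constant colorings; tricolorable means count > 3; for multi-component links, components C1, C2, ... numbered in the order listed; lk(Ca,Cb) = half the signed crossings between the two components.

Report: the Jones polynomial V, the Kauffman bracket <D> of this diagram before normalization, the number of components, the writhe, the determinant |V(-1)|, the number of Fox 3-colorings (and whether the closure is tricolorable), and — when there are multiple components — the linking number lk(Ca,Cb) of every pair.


V = q^-8 - 2q^-7 + 3q^-6 - 4q^-5 + 3q^-4 - 3q^-3 + 3q^-2 - q^-1 + 1
<D> = A^-12 - A^-8 + 3A^-4 - 3 + 3A^4 - 4A^8 + 3A^12 - 2A^16 + A^20 (w = -4)
1 component over 14 crossings, w = -4
9 Fox colorings among 3^14, |V(-1)| = 21: tricolorable
why: V spans 8 powers of q: at least 8 crossings in any diagram


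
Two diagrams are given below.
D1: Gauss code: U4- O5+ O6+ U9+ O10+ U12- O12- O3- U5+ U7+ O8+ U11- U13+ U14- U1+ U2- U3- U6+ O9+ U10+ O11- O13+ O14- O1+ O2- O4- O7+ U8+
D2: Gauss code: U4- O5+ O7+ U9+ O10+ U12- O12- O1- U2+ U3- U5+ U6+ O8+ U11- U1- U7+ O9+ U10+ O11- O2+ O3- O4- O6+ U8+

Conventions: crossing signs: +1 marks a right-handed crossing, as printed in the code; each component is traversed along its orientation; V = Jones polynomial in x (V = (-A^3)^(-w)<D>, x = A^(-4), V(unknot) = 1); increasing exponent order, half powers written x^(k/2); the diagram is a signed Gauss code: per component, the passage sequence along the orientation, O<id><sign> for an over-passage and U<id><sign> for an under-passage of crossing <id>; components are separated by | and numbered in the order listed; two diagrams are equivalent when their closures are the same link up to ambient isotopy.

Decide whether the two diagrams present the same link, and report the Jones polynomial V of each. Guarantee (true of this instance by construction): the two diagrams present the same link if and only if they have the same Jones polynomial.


same link: yes
V(D1) = x - x^2 + 2x^3 - x^4 + x^5 - x^6  [14 crossings, <D> = -A^-18 + A^-14 - A^-10 + 2A^-6 - A^-2 + A^2, w = +2]
V(D2) = x - x^2 + 2x^3 - x^4 + x^5 - x^6  (w +2, c 12, <D> = -A^-18 + A^-14 - A^-10 + 2A^-6 - A^-2 + A^2)
note: one V(x) for all 2 diagrams — one class (guaranteed)


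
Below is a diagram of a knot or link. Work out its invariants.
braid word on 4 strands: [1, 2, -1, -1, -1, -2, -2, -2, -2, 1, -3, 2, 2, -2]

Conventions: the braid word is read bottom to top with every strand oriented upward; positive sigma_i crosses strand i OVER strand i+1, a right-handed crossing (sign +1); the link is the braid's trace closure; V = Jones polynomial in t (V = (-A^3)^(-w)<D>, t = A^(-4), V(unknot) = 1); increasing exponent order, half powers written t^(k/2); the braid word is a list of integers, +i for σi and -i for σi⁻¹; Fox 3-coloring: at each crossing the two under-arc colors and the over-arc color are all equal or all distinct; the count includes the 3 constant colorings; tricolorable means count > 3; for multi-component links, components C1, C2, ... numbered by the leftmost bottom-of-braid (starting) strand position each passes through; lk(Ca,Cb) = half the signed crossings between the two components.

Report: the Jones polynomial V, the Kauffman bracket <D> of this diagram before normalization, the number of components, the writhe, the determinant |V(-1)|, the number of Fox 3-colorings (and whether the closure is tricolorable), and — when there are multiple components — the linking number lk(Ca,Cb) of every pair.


V(t) = t^(-13/2) - 2t^(-11/2) + 3t^(-9/2) - 3t^(-7/2) + 2t^(-5/2) - 3t^(-3/2) + t^(-1/2) - t^(1/2)
bracket: -A^-14 + A^-10 - 3A^-6 + 2A^-2 - 3A^2 + 3A^6 - 2A^10 + A^14, w = -4
2 components, writhe -4, over 14 crossings
lk(C1,C2) = 0
det 16, colorings 3 of 3^14 — not tricolorable
observation: span 7 respects span(V) <= c + mu - 1 = 15 for this 2-component diagram


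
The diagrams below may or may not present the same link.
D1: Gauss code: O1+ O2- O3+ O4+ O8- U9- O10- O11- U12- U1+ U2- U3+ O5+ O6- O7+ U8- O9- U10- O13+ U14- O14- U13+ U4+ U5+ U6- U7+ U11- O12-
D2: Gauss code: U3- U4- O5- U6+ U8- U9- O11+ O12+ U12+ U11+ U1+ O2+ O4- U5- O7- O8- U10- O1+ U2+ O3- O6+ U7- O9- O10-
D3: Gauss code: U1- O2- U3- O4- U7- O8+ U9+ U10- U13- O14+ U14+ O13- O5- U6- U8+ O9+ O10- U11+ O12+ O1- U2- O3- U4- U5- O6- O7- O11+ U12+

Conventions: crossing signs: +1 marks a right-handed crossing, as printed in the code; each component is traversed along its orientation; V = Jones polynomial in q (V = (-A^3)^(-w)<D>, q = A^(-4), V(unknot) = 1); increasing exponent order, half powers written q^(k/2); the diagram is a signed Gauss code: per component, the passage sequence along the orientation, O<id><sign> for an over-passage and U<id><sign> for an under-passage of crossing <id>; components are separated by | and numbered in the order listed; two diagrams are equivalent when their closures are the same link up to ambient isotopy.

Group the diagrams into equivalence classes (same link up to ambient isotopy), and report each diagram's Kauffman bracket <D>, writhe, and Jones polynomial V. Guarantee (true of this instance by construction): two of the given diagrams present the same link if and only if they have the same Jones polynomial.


grouping into links: {D1} | {D2} | {D3}
V(D1) = -q^-4 + q^-3 + q^-1  (w -2, c 14, <D> = A^-2 + A^6 - A^10)
D2 (bracket 2A^-2 - 2A^2 + 3A^6 - 3A^10 + 2A^14 - 2A^18 + A^22; 12 crossings at w = -2): V = q^-7 - 2q^-6 + 2q^-5 - 3q^-4 + 3q^-3 - 2q^-2 + 2q^-1
V(D3) = -q^-6 + q^-5 - q^-4 + 2q^-3 - q^-2 + q^-1  (w -4, c 14, <D> = A^-8 - A^-4 + 2 - A^4 + A^8 - A^12)
key observation: V(q) takes 3 values over 3 diagrams, fixing the grouping


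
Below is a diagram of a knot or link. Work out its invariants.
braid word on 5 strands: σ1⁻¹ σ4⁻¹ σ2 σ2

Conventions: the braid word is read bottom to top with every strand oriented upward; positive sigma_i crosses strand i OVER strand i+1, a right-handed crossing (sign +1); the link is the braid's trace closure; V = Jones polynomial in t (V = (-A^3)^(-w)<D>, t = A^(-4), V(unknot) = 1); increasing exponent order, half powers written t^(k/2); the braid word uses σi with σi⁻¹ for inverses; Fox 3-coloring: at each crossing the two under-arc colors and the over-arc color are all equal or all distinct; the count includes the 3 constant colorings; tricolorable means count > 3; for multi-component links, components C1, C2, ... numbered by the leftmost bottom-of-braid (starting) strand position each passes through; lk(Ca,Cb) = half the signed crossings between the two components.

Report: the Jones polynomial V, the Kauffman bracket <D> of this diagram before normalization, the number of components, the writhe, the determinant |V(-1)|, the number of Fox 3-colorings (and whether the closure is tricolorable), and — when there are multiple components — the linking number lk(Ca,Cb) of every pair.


V = 1 + t + t^2 + t^3
<D> = A^-12 + A^-8 + A^-4 + 1 (w = 0)
3 components over 4 crossings, w = 0
lk(C1,C2): +1
lk(C1,C3) = 0
linking number lk(C2,C3) = 0
9 Fox colorings among 3^4, |V(-1)| = 0: tricolorable
why: |V(-1)| = 0: so tricolorable, since 3 divides 0


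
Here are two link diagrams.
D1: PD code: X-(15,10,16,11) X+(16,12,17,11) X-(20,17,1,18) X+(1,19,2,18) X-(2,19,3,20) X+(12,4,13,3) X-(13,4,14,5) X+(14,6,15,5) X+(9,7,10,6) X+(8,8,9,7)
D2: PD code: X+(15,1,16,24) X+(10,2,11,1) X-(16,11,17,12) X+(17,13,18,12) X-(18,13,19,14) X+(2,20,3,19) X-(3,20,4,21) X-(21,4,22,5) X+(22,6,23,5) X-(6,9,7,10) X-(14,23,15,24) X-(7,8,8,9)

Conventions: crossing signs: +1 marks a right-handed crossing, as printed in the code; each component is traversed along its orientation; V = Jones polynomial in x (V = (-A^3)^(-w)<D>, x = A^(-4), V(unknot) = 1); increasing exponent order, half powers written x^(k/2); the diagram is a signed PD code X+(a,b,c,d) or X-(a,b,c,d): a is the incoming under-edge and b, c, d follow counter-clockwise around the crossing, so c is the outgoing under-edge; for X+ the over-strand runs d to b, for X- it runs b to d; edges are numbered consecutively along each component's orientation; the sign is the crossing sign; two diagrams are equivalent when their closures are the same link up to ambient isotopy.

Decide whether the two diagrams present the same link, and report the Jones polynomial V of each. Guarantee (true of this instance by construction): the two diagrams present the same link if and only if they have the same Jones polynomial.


equivalent: yes
D1 (bracket A^6; 10 crossings at w = +2): V = 1
V(D2) = 1  (w -2, c 12, <D> = A^-6)
key observation: one V(x) for all 2 diagrams — one class (guaranteed)


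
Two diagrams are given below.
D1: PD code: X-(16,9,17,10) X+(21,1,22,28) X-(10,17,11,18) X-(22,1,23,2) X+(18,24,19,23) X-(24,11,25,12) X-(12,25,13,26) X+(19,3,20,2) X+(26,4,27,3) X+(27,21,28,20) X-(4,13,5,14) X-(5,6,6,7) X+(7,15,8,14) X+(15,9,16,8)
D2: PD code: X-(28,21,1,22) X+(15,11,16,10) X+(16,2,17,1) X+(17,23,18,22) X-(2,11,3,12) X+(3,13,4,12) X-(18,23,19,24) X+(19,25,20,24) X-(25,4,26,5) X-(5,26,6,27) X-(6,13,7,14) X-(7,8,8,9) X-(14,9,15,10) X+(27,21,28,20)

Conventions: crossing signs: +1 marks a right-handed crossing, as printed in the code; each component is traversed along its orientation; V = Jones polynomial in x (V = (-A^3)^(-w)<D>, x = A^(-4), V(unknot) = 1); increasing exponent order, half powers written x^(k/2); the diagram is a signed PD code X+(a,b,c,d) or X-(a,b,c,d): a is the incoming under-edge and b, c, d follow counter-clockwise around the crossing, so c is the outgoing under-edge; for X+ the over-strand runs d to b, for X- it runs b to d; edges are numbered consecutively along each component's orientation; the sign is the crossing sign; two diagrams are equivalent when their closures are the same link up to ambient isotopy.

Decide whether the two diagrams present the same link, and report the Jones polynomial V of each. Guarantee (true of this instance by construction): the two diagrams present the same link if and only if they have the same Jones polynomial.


same link: no
V(D1) = -x^-3 + 2x^-2 - 2x^-1 + 3 - 2x + 2x^2 - x^3  [14 crossings, <D> = -A^-12 + 2A^-8 - 2A^-4 + 3 - 2A^4 + 2A^8 - A^12, w = 0]
V(D2) = 1  (w -2, c 14, <D> = A^-6)
note: V(x) takes 2 values over 2 diagrams, fixing the grouping


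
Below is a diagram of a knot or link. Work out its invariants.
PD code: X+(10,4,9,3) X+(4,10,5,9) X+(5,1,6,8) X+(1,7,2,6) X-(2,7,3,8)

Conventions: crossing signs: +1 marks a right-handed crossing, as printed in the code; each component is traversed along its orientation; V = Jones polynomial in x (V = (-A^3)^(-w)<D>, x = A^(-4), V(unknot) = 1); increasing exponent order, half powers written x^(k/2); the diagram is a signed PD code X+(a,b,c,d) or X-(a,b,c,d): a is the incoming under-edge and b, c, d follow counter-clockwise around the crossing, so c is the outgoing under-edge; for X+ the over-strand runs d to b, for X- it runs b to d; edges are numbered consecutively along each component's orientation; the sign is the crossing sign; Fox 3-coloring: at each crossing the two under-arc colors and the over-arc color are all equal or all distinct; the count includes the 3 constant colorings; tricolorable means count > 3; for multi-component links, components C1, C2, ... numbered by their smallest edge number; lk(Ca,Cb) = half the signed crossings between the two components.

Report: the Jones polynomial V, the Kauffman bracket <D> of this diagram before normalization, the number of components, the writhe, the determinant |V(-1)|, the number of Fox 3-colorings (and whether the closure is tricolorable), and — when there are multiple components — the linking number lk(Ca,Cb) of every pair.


V = -x^(1/2) - x^(5/2)
<D> = A^-1 + A^7 (w = +3)
2 components over 5 crossings, w = +3
lk(C1,C2): +1
3 Fox colorings among 3^5, |V(-1)| = 2: not tricolorable
why: the 1 component pair carries total linking +1


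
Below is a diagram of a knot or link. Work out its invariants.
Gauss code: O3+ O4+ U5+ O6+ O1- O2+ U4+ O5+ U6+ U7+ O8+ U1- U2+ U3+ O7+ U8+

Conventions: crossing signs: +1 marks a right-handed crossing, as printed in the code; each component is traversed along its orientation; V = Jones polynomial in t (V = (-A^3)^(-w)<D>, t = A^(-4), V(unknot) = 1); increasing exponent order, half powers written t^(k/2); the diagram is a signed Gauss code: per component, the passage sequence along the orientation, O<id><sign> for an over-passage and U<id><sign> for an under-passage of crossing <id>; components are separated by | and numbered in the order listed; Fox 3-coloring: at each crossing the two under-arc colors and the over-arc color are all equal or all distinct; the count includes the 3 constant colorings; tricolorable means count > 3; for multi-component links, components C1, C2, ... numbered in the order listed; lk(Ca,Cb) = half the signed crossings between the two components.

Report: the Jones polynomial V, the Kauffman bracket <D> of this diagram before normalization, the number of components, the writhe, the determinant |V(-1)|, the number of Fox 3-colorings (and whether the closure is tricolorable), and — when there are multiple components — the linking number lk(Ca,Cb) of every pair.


Jones polynomial: V(t) = t^2 + 2t^4 - 2t^5 + t^6 - 2t^7 + t^8
<D> = A^-14 - 2A^-10 + A^-6 - 2A^-2 + 2A^2 + A^10; writhe +6
components 1, writhe +6 (8 crossings)
3-colorings: 27 of 3^8, det 9 — tricolorable
note: the span of V is 6, forcing >= 6 crossings in any diagram


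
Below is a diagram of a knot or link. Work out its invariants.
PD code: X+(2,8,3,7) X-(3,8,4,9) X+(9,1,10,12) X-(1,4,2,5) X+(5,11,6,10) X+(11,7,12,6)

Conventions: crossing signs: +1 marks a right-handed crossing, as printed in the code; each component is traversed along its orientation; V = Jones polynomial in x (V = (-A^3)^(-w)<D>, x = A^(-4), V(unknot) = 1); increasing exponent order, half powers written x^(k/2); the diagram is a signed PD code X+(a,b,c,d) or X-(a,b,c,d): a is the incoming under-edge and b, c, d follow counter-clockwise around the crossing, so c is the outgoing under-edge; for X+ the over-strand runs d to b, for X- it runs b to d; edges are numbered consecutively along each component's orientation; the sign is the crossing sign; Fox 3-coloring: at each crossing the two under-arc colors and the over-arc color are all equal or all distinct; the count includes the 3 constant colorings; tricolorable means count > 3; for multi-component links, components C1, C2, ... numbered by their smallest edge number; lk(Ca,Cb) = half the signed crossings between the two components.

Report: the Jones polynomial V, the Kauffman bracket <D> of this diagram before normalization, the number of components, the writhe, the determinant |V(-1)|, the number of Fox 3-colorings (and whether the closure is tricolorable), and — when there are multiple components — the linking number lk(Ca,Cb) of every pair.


V(x) = x + x^3 - x^4
bracket: -A^-10 + A^-6 + A^2, w = +2
1 component, writhe +2, over 6 crossings
det 3, colorings 9 of 3^6 — tricolorable
observation: w = +2 (over 6 crossings) is diagram-only; (-A^3)^(-2) removes it from V


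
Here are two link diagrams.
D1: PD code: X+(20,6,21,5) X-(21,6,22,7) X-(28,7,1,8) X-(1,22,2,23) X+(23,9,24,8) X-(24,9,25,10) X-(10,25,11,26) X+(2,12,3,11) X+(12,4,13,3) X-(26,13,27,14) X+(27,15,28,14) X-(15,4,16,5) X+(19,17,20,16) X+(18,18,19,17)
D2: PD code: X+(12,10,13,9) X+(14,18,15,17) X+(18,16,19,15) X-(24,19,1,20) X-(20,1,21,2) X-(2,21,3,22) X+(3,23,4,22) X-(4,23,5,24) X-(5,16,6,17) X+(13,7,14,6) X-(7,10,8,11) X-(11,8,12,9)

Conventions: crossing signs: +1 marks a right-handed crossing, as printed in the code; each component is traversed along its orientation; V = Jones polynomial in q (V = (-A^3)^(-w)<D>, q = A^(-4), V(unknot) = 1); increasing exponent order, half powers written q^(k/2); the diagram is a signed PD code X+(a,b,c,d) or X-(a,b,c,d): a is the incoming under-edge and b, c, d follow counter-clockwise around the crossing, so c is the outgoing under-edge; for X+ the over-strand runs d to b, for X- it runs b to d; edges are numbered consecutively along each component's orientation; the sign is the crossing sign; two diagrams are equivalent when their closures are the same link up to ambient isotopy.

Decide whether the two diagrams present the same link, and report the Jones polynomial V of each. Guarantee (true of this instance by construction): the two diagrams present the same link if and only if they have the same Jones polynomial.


same link: no
V(D1) = 1  [14 crossings, <D> = 1, w = 0]
V(D2) = -q^-4 + q^-3 + q^-1  [12 crossings, <D> = A^-2 + A^6 - A^10, w = -2]
insight: comparing 2 Jones polynomials yields 2 groups


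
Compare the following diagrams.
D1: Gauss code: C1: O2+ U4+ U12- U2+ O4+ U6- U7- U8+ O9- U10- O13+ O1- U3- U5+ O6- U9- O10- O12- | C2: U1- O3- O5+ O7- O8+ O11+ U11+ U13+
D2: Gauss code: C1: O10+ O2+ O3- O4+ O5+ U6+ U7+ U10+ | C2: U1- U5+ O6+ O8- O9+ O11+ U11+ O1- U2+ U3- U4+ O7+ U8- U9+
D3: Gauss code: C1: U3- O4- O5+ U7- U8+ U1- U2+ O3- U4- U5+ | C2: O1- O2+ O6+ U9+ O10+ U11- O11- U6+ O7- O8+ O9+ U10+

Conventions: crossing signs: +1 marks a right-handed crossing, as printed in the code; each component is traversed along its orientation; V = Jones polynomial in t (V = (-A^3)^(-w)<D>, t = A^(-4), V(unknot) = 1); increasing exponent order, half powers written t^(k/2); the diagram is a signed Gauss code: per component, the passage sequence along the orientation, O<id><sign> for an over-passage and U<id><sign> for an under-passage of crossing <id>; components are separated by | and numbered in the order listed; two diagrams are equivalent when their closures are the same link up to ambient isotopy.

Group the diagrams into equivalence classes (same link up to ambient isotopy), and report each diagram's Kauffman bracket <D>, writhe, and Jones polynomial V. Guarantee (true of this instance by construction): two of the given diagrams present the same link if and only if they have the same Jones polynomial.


equivalence classes: {D1} | {D2} | {D3}
D1 (bracket A^-1 + A^3 + A^7 - A^15; 13 crossings at w = -1): V = t^(-9/2) - t^(-5/2) - t^(-3/2) - t^(-1/2)
V(D2) = -t^(1/2) + t^(3/2) - t^(5/2) - t^(9/2)  (w +5, c 11, <D> = A^-3 + A^5 - A^9 + A^13)
D3 (bracket -A^-15 + A^-7 + A^-3 + A; 11 crossings at w = +1): V = -t^(1/2) - t^(3/2) - t^(5/2) + t^(9/2)
key observation: V(t) takes 3 values over 3 diagrams, fixing the grouping


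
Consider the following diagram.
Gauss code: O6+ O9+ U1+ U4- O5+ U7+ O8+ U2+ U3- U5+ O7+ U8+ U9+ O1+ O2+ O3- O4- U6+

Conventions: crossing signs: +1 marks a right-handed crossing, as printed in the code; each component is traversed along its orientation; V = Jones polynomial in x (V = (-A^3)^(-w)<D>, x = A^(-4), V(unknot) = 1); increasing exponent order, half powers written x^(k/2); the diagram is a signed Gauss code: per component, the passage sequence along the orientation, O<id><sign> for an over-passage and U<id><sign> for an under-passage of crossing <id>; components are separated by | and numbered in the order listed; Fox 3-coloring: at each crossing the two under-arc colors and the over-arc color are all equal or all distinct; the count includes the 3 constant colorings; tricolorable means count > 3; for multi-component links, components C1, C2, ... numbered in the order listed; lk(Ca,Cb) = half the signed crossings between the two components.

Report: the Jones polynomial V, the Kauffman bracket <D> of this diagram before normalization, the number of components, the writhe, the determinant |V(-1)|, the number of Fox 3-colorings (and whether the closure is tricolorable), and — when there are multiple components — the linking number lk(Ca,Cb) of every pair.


V = x + x^3 - x^4
<D> = A^-1 - A^3 - A^11 (w = +5)
1 component over 9 crossings, w = +5
9 Fox colorings among 3^9, |V(-1)| = 3: tricolorable
why: |V(-1)| = 3: so tricolorable, since 3 divides 3


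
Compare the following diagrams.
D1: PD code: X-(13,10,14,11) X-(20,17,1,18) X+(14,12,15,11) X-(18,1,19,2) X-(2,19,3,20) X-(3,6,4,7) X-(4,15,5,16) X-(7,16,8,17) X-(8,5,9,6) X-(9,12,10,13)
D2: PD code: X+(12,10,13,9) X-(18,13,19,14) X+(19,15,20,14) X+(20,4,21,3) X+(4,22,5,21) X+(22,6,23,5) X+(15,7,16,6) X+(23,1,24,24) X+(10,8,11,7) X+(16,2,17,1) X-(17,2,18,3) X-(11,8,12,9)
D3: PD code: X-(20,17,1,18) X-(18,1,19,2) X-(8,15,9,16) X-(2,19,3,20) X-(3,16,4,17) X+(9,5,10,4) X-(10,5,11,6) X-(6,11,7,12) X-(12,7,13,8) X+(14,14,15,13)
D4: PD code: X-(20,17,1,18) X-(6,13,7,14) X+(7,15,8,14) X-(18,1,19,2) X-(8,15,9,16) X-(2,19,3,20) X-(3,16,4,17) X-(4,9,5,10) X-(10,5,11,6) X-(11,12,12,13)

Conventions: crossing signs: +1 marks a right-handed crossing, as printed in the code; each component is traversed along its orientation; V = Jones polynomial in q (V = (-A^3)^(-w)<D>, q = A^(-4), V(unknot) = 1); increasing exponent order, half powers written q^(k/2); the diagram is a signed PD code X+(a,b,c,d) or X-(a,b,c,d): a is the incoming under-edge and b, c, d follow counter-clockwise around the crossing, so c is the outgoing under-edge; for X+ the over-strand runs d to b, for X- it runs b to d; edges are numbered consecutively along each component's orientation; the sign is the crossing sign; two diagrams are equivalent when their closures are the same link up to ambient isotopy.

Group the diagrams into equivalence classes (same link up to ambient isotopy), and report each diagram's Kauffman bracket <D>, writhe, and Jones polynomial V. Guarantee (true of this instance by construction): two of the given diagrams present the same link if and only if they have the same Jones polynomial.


equivalence classes: {D1, D3, D4} | {D2}
D1 (bracket A^-16 + 2A^-8 - 2A^-4 + 1 - 2A^4 + A^8; 10 crossings at w = -8): V = q^-8 - 2q^-7 + q^-6 - 2q^-5 + 2q^-4 + q^-2
D2 (bracket -A^2 + A^6 + A^14; 12 crossings at w = +6): V = q + q^3 - q^4
V(D3) = q^-8 - 2q^-7 + q^-6 - 2q^-5 + 2q^-4 + q^-2  (w -6, c 10, <D> = A^-10 + 2A^-2 - 2A^2 + A^6 - 2A^10 + A^14)
D4 (bracket A^-16 + 2A^-8 - 2A^-4 + 1 - 2A^4 + A^8; 10 crossings at w = -8): V = q^-8 - 2q^-7 + q^-6 - 2q^-5 + 2q^-4 + q^-2
observation: 2 values of V(q) split the 4 diagrams


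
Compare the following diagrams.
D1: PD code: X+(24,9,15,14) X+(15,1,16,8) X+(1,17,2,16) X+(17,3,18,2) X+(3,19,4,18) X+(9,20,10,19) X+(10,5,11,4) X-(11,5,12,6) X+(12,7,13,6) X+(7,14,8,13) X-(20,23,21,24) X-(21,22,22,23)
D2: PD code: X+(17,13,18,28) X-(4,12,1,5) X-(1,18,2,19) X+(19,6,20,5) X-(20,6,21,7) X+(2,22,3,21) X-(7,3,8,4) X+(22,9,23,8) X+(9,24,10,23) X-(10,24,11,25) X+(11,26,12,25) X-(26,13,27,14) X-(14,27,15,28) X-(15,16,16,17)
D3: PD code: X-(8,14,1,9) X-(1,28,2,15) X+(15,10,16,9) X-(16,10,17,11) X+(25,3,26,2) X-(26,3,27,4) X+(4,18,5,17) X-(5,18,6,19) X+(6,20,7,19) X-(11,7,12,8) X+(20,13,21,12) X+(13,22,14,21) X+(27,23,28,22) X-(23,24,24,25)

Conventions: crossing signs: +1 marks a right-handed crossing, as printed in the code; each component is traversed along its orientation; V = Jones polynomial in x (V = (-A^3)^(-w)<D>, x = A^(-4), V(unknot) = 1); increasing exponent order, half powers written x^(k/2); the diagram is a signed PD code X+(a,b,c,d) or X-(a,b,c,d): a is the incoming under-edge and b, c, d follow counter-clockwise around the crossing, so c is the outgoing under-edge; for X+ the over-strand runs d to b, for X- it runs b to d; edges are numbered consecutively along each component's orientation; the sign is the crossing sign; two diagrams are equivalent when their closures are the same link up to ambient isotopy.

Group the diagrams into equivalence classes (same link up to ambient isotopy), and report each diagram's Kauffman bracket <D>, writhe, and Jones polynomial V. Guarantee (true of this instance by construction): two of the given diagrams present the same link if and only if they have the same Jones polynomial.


grouping into links: {D1} | {D2, D3}
V(D1) = x^3 + x^5 + x^7 + x^9  (w +6, c 12, <D> = A^-18 + A^-10 + A^-2 + A^6)
V(D2) = x^-2 + 2 + x^2  (w -2, c 14, <D> = A^-14 + 2A^-6 + A^2)
V(D3) = x^-2 + 2 + x^2  [14 crossings, <D> = A^-8 + 2 + A^8, w = 0]
why: 2 classes among 3 diagrams; unequal V(x) rules out equality


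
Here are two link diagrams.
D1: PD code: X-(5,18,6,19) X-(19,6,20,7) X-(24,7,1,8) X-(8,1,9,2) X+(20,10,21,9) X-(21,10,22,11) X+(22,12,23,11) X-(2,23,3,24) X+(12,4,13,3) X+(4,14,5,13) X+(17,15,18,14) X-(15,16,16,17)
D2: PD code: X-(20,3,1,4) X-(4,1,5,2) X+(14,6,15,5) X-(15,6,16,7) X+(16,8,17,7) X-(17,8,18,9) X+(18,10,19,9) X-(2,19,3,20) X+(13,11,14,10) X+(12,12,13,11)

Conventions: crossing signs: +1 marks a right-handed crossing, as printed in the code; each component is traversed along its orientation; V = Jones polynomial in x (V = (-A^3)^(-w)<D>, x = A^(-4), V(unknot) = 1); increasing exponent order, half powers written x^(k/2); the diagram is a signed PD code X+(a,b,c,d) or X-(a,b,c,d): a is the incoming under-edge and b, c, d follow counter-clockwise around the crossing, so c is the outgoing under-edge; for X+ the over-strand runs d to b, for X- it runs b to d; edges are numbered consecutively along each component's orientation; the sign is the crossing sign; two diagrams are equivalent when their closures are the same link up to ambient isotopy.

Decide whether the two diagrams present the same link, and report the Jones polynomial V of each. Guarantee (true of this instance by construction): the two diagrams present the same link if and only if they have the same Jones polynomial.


equivalent: yes
D1 (bracket A^-2 + A^6 - A^10; 12 crossings at w = -2): V = -x^-4 + x^-3 + x^-1
V(D2) = -x^-4 + x^-3 + x^-1  [10 crossings, <D> = A^4 + A^12 - A^16, w = 0]
observation: Reidemeister moves carry D1 (12 crossings) to D2 (10)


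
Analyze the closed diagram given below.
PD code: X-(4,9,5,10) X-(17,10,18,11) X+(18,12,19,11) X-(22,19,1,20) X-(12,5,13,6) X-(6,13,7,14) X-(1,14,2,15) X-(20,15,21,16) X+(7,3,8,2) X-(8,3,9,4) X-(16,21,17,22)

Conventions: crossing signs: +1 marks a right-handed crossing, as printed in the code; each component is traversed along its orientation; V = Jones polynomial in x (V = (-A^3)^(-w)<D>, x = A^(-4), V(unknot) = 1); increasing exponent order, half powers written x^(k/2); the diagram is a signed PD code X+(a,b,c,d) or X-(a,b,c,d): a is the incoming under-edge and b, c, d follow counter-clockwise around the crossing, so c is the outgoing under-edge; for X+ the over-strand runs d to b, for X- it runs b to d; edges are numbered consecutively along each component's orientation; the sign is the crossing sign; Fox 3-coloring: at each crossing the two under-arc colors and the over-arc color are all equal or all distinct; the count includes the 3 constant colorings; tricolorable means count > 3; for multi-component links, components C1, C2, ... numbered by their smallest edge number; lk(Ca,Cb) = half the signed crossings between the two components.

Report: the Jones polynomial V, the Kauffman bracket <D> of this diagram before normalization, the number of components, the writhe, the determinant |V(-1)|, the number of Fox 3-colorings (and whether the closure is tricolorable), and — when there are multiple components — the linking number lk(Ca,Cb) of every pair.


Jones polynomial: V(x) = x^-8 - 2x^-7 + x^-6 - 2x^-5 + 2x^-4 + x^-2
<D> = -A^-13 - 2A^-5 + 2A^-1 - A^3 + 2A^7 - A^11; writhe -7
components 1, writhe -7 (11 crossings)
3-colorings: 27 of 3^11, det 9 — tricolorable
note: |V(-1)| = 9: so tricolorable, since 3 divides 9


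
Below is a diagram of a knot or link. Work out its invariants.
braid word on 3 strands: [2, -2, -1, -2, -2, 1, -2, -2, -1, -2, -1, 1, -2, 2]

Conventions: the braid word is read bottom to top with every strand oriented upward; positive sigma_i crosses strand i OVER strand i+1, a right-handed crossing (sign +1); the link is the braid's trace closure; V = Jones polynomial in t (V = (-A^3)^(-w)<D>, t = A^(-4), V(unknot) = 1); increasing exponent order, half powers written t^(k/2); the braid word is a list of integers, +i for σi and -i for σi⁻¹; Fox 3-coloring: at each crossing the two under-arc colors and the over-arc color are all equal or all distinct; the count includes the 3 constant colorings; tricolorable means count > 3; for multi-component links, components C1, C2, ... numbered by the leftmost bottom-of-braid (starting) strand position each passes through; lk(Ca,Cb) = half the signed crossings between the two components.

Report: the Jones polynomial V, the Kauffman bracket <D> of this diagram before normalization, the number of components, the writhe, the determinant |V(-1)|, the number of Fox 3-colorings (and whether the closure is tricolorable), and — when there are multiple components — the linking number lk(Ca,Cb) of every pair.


Jones polynomial: V(t) = t^-8 - 2t^-7 + t^-6 - 2t^-5 + 2t^-4 + t^-2
<D> = A^-10 + 2A^-2 - 2A^2 + A^6 - 2A^10 + A^14; writhe -6
components 1, writhe -6 (14 crossings)
3-colorings: 27 of 3^14, det 9 — tricolorable
note: det 9 = |V(-1)|; divisible by 3, so tricolorable


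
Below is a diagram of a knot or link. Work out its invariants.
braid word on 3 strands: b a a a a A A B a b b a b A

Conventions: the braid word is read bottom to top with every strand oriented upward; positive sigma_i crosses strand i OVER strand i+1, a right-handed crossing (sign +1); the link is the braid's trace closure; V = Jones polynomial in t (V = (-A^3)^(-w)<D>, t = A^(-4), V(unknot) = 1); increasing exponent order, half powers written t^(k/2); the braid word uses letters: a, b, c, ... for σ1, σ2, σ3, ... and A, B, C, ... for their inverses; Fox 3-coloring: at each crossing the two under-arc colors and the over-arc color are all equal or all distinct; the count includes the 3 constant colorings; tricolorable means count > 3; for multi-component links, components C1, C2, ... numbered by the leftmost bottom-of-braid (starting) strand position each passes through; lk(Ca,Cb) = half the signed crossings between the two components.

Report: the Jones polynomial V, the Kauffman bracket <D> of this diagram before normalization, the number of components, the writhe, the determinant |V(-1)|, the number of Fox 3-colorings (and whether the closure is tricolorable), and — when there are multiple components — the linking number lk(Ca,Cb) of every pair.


Jones polynomial: V(t) = t^2 + 2t^4 - 2t^5 + t^6 - 2t^7 + t^8
<D> = A^-14 - 2A^-10 + A^-6 - 2A^-2 + 2A^2 + A^10; writhe +6
components 1, writhe +6 (14 crossings)
3-colorings: 27 of 3^14, det 9 — tricolorable
note: det 9 = |V(-1)|; divisible by 3, so tricolorable


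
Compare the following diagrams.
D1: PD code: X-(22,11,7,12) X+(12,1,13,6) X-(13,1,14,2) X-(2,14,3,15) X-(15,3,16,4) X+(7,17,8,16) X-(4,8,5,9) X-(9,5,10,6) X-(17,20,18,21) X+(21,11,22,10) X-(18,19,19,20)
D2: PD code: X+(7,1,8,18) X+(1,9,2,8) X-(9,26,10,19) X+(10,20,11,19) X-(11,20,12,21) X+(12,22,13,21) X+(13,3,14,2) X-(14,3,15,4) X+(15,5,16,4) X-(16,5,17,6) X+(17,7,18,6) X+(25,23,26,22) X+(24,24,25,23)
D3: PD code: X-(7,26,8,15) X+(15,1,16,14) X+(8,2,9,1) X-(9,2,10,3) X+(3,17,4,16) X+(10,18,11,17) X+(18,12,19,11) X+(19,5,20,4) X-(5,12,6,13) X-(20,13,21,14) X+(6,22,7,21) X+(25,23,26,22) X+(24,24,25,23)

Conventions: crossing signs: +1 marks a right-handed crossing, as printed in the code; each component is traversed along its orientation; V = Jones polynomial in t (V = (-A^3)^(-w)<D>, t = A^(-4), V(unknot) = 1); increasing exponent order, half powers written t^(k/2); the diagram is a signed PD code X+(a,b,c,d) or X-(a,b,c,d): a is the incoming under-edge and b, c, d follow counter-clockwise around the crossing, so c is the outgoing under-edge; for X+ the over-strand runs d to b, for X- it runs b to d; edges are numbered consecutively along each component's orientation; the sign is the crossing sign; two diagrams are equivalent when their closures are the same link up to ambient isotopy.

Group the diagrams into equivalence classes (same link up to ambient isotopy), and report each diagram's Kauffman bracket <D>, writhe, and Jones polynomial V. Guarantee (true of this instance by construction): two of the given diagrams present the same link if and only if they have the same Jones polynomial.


equivalence classes: {D1} | {D2} | {D3}
D1 (bracket A^-9 + A^-1 - A^3 + A^7; 11 crossings at w = -5): V = -t^(-11/2) + t^(-9/2) - t^(-7/2) - t^(-3/2)
V(D2) = -t^(1/2) - t^(3/2) - t^(5/2) + t^(9/2)  [13 crossings, <D> = -A^-3 + A^5 + A^9 + A^13, w = +5]
D3 (bracket A^-3 + A^5 - A^9 + A^13; 13 crossings at w = +5): V = -t^(1/2) + t^(3/2) - t^(5/2) - t^(9/2)
key observation: 3 classes among 3 diagrams; unequal V(t) rules out equality


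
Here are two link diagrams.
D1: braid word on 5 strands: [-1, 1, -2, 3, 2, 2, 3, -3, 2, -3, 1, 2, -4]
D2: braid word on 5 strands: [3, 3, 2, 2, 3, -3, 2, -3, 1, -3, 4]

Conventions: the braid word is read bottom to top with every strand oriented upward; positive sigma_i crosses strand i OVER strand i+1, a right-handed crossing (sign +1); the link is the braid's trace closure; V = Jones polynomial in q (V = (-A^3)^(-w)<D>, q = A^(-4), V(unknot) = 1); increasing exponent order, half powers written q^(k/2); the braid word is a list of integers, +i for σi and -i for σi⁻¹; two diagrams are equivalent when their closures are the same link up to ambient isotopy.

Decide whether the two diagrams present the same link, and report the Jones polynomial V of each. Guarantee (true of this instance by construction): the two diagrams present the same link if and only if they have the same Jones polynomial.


same link: yes
V(D1) = -q^(1/2) - q^(3/2) - q^(5/2) + q^(9/2)  [13 crossings, <D> = -A^-9 + A^-1 + A^3 + A^7, w = +3]
V(D2) = -q^(1/2) - q^(3/2) - q^(5/2) + q^(9/2)  [11 crossings, <D> = -A^-3 + A^5 + A^9 + A^13, w = +5]
insight: Markov moves rewrite D1 (13 crossings) into D2 (11)


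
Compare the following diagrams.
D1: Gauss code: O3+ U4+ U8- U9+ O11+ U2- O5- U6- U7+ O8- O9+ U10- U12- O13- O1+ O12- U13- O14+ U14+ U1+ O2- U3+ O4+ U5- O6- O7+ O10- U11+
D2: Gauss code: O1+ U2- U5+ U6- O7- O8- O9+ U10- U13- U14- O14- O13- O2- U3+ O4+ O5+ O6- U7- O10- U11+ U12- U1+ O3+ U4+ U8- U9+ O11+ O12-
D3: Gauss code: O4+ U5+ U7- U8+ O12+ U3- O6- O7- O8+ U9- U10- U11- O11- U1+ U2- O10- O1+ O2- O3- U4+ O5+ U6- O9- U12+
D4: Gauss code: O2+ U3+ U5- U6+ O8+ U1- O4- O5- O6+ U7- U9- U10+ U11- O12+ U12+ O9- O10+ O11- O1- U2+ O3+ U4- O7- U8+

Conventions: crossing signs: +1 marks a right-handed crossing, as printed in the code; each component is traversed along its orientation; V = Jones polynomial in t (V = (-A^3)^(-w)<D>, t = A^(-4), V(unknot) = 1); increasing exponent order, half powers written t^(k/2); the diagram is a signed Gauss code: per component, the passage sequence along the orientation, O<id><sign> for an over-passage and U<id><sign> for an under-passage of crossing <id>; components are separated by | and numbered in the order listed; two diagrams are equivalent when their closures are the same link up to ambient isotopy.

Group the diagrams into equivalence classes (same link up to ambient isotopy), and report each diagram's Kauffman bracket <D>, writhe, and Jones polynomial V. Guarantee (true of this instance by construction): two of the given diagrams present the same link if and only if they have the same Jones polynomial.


grouping into links: {D1, D2, D3, D4}
V(D1) = -t^-3 + 2t^-2 - 2t^-1 + 3 - 2t + 2t^2 - t^3  (w 0, c 14, <D> = -A^-12 + 2A^-8 - 2A^-4 + 3 - 2A^4 + 2A^8 - A^12)
D2 (bracket -A^-18 + 2A^-14 - 2A^-10 + 3A^-6 - 2A^-2 + 2A^2 - A^6; 14 crossings at w = -2): V = -t^-3 + 2t^-2 - 2t^-1 + 3 - 2t + 2t^2 - t^3
V(D3) = -t^-3 + 2t^-2 - 2t^-1 + 3 - 2t + 2t^2 - t^3  [12 crossings, <D> = -A^-18 + 2A^-14 - 2A^-10 + 3A^-6 - 2A^-2 + 2A^2 - A^6, w = -2]
D4 (bracket -A^-12 + 2A^-8 - 2A^-4 + 3 - 2A^4 + 2A^8 - A^12; 12 crossings at w = 0): V = -t^-3 + 2t^-2 - 2t^-1 + 3 - 2t + 2t^2 - t^3
key observation: one V(t) for all 4 diagrams — one class (guaranteed)


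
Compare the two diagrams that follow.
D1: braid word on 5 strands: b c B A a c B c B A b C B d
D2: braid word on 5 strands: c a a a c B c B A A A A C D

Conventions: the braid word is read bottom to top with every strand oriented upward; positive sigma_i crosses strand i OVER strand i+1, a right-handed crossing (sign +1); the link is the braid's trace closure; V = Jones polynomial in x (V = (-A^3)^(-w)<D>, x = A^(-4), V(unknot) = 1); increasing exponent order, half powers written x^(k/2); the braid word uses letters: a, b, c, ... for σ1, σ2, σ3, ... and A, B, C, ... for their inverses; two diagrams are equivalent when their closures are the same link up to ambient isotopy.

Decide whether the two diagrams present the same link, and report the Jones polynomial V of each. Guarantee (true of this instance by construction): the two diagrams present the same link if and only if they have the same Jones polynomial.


same link: yes
V(D1) = x^-2 - x^-1 + 1 - x + x^2  [14 crossings, <D> = A^-8 - A^-4 + 1 - A^4 + A^8, w = 0]
V(D2) = x^-2 - x^-1 + 1 - x + x^2  (w -2, c 14, <D> = A^-14 - A^-10 + A^-6 - A^-2 + A^2)
note: from 14 to 14 crossings by R-moves: one link, two diagrams
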